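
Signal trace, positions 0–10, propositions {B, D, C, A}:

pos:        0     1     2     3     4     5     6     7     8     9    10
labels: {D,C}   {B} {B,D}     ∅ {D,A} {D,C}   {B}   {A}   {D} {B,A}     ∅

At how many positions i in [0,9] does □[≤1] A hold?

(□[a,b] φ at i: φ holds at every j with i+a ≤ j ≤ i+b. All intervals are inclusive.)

Evaluate at each i in [0,9]:
  i=0: ✗ (fails at j=0)
  i=1: ✗ (fails at j=1)
  i=2: ✗ (fails at j=2)
  i=3: ✗ (fails at j=3)
  i=4: ✗ (fails at j=5)
  i=5: ✗ (fails at j=5)
  i=6: ✗ (fails at j=6)
  i=7: ✗ (fails at j=8)
  i=8: ✗ (fails at j=8)
  i=9: ✗ (fails at j=10)
Positions where it holds: {} → 0.

0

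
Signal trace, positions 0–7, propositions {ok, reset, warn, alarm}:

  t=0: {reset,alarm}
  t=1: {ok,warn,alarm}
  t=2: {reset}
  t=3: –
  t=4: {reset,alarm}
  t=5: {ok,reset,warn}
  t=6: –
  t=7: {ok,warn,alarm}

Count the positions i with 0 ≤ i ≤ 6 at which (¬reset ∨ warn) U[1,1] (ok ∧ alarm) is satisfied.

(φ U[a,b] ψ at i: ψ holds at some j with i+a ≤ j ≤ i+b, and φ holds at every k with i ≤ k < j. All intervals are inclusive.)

Evaluate at each i in [0,6]:
  i=0: ✗ (lhs fails at k=0 before rhs at j=1)
  i=1: ✗ (no rhs in [2,2])
  i=2: ✗ (no rhs in [3,3])
  i=3: ✗ (no rhs in [4,4])
  i=4: ✗ (no rhs in [5,5])
  i=5: ✗ (no rhs in [6,6])
  i=6: ✓ (rhs at j=7; lhs holds on [6,6])
Positions where it holds: {6} → 1.

1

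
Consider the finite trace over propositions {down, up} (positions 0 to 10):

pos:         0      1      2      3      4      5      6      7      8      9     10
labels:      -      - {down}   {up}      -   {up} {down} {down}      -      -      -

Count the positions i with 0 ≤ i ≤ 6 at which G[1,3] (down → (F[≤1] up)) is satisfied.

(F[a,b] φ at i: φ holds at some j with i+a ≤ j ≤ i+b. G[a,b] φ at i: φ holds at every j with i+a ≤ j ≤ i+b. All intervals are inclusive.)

3

Evaluate at each i in [0,6]:
  i=0: ✓ (all of [1,3])
  i=1: ✓ (all of [2,4])
  i=2: ✓ (all of [3,5])
  i=3: ✗ (fails at j=6)
  i=4: ✗ (fails at j=6)
  i=5: ✗ (fails at j=6)
  i=6: ✗ (fails at j=7)
Positions where it holds: {0, 1, 2} → 3.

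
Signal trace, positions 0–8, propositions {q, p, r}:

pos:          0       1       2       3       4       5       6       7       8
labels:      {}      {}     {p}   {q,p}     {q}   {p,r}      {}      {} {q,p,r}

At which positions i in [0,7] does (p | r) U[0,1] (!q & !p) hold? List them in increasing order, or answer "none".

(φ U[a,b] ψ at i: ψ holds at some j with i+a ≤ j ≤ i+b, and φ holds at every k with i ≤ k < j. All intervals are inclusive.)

Evaluate at each i in [0,7]:
  i=0: ✓ (rhs at j=0)
  i=1: ✓ (rhs at j=1)
  i=2: ✗ (no rhs in [2,3])
  i=3: ✗ (no rhs in [3,4])
  i=4: ✗ (no rhs in [4,5])
  i=5: ✓ (rhs at j=6; lhs holds on [5,5])
  i=6: ✓ (rhs at j=6)
  i=7: ✓ (rhs at j=7)

0, 1, 5, 6, 7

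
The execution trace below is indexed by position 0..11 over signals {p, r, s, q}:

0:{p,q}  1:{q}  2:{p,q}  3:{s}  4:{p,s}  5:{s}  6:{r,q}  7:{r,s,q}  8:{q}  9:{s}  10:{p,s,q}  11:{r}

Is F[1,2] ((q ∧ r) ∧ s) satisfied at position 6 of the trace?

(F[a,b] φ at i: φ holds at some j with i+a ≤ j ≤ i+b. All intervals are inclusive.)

Yes

Check ((q ∧ r) ∧ s) at each j in [7,8]:
  j=7: true
  j=8: false
Found at j=7 → formula holds.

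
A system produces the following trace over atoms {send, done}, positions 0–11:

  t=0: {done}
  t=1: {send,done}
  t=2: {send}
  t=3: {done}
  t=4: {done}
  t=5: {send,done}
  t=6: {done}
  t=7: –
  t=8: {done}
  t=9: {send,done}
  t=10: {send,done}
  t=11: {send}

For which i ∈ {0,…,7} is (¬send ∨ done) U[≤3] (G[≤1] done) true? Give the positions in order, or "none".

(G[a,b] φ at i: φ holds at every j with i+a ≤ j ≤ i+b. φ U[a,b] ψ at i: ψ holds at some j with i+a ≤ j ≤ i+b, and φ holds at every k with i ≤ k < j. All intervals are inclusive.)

0, 3, 4, 5, 6, 7

Evaluate at each i in [0,7]:
  i=0: ✓ (rhs at j=0)
  i=1: ✗ (lhs fails at k=2 before rhs at j=3)
  i=2: ✗ (lhs fails at k=2 before rhs at j=3)
  i=3: ✓ (rhs at j=3)
  i=4: ✓ (rhs at j=4)
  i=5: ✓ (rhs at j=5)
  i=6: ✓ (rhs at j=8; lhs holds on [6,7])
  i=7: ✓ (rhs at j=8; lhs holds on [7,7])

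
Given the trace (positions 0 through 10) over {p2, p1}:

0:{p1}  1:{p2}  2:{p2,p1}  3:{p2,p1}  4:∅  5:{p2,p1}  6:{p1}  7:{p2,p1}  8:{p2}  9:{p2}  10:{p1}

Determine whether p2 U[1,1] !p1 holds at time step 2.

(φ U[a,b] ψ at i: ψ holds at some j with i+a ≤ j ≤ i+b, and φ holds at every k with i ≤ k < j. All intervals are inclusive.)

Need some j in [3,3] with !p1, and p2 at every k in [2,j-1].
  j=3: !p1 false.
No j in the window works → until fails.

No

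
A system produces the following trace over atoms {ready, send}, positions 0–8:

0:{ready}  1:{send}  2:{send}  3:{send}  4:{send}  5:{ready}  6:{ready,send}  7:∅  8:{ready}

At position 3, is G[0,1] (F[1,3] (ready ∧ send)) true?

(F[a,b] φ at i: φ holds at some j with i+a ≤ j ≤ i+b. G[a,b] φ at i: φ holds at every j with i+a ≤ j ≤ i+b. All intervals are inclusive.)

Check F[1,3] (ready ∧ send) at every j in [3,4]:
  j=3: holds (witness at 6)
  j=4: holds (witness at 6)
All positions satisfy it → formula holds.

Yes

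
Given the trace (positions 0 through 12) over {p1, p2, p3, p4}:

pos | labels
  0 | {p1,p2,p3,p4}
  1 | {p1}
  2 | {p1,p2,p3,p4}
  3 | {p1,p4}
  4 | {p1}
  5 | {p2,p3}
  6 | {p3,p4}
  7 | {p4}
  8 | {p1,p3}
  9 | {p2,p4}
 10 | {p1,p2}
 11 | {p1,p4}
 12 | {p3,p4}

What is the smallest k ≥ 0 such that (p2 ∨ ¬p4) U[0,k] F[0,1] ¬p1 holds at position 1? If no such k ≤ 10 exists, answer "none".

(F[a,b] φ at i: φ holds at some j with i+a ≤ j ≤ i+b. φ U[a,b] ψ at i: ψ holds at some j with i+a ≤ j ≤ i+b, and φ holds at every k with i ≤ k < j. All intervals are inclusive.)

Need earliest j ≥ 1 with F[0,1] ¬p1, and (p2 ∨ ¬p4) at every k in [1,j-1].
  j=1: rhs fails.
  j=2: rhs fails.
  j=3: rhs fails.
  j=4: rhs holds but lhs fails at k=3.
  j=5: rhs holds but lhs fails at k=3.
  j=6: rhs holds but lhs fails at k=3.
  j=7: rhs holds but lhs fails at k=3.
  j=8: rhs holds but lhs fails at k=3.
  j=9: rhs holds but lhs fails at k=3.
  j=10: rhs fails.
  j=11: rhs holds but lhs fails at k=3.
No witness within the range → none.

none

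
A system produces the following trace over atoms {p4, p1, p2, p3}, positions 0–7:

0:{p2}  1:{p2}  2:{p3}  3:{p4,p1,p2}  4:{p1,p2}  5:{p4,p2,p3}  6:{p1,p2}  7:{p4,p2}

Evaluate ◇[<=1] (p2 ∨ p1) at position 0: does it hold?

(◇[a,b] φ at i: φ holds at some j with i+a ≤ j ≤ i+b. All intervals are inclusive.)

Check (p2 ∨ p1) at each j in [0,1]:
  j=0: true
  j=1: true
Found at j=0 → formula holds.

Yes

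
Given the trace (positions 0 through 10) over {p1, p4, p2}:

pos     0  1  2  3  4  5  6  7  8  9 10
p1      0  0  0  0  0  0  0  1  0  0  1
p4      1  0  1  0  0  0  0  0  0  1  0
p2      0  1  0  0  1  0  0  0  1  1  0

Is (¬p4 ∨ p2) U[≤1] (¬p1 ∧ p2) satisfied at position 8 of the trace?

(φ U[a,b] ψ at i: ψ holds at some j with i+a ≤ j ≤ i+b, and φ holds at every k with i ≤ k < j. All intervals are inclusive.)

Yes

Need some j in [8,9] with (¬p1 ∧ p2), and (¬p4 ∨ p2) at every k in [8,j-1].
  j=8: (¬p1 ∧ p2) holds; no prefix to check → satisfied.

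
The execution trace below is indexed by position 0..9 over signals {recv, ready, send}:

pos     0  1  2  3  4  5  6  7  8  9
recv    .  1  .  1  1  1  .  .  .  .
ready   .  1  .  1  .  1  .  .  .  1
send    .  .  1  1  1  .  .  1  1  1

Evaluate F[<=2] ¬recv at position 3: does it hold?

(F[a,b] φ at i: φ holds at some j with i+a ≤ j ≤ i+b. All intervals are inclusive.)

Does not hold

Check ¬recv at each j in [3,5]:
  j=3: false
  j=4: false
  j=5: false
No position in the window satisfies it → formula fails.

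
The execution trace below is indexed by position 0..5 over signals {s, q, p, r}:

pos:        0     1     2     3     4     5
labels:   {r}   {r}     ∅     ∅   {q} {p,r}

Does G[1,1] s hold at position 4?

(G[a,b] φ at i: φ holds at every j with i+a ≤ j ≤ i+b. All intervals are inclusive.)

Check s at every j in [5,5]:
  j=5: false
Fails at j=5 → formula fails.

No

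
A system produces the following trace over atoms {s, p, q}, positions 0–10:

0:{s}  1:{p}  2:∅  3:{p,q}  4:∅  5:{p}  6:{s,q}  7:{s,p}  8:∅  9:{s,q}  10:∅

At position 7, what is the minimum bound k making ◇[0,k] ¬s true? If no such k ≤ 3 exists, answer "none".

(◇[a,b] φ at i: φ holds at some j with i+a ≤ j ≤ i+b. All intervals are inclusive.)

Scan j = 7,8,… for ¬s:
  j=7: fails
  j=8: holds
First hit at j=8, so smallest k = 8-7 = 1.

1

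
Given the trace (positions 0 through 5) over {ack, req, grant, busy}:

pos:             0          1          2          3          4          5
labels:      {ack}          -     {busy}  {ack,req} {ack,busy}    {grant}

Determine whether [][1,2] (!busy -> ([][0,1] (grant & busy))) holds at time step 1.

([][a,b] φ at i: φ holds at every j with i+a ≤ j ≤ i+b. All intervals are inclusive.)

Check (!busy -> ([][0,1] (grant & busy))) at every j in [2,3]:
  j=2: antecedent false → ✓
  j=3: antecedent true; consequent fails at 3 → ✗
Fails at j=3 → formula fails.

No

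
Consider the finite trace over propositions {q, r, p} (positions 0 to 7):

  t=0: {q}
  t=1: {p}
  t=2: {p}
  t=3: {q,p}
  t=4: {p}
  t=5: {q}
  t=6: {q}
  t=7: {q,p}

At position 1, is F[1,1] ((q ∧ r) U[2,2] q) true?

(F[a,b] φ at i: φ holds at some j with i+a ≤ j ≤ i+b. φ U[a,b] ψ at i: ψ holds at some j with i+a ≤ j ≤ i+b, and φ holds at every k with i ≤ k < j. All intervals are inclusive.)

No

Check ((q ∧ r) U[2,2] q) at each j in [2,2]:
  j=2: fails
No position in the window satisfies it → formula fails.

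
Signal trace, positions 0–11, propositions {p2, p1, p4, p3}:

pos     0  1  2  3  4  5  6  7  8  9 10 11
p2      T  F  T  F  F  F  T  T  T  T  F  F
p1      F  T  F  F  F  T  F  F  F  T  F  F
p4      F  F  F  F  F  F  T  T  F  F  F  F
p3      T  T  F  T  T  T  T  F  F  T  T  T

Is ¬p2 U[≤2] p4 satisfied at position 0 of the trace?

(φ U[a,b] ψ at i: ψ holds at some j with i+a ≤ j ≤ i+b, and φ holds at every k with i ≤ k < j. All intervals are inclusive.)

Does not hold

Need some j in [0,2] with p4, and ¬p2 at every k in [0,j-1].
  j=0: p4 false.
  j=1: p4 false.
  j=2: p4 false.
No j in the window works → until fails.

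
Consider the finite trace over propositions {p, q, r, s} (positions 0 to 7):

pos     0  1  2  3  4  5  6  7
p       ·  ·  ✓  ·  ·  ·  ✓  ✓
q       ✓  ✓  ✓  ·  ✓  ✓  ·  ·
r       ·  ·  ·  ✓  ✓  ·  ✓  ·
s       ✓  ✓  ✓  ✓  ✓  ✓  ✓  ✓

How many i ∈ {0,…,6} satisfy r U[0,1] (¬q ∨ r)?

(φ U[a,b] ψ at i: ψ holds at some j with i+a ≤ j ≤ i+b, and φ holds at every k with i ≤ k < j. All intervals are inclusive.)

3

Evaluate at each i in [0,6]:
  i=0: ✗ (no rhs in [0,1])
  i=1: ✗ (no rhs in [1,2])
  i=2: ✗ (lhs fails at k=2 before rhs at j=3)
  i=3: ✓ (rhs at j=3)
  i=4: ✓ (rhs at j=4)
  i=5: ✗ (lhs fails at k=5 before rhs at j=6)
  i=6: ✓ (rhs at j=6)
Positions where it holds: {3, 4, 6} → 3.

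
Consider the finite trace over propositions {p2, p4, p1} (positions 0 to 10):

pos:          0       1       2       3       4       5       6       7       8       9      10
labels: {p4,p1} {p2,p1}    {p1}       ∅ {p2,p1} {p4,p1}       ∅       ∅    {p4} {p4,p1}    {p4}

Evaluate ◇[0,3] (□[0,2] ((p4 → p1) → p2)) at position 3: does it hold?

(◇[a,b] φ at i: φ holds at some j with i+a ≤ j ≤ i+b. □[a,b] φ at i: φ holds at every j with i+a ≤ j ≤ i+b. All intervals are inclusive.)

No

Check □[0,2] ((p4 → p1) → p2) at each j in [3,6]:
  j=3: fails at 3
  j=4: fails at 5
  j=5: fails at 5
  j=6: fails at 6
No position in the window satisfies it → formula fails.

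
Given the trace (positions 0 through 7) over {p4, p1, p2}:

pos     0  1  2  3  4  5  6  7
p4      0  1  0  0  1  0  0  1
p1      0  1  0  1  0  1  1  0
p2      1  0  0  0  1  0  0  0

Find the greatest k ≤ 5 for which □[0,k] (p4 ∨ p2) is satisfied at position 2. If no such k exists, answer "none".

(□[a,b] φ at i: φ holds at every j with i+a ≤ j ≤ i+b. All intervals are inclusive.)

none

(p4 ∨ p2) must hold from j=2 onward; find where it first fails.
  j=2: fails → no k works.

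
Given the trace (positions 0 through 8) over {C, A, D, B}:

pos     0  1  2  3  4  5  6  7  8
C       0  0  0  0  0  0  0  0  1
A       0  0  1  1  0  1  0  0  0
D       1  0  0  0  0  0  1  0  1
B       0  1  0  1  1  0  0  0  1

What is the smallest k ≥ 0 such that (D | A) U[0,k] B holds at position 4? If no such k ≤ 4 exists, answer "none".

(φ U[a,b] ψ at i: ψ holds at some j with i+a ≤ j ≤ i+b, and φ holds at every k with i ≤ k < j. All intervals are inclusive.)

Need earliest j ≥ 4 with B, and (D | A) at every k in [4,j-1].
  j=4: rhs holds (empty prefix). k = 0.

0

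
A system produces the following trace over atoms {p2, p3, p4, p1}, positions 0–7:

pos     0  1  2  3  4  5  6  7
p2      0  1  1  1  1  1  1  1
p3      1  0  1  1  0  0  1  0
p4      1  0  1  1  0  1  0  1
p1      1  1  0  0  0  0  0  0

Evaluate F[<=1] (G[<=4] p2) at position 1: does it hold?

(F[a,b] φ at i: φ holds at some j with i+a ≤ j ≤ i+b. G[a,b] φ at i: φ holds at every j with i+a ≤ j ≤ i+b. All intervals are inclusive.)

Check G[<=4] p2 at each j in [1,2]:
  j=1: holds on [1,5]
  j=2: holds on [2,6]
Found at j=1 → formula holds.

True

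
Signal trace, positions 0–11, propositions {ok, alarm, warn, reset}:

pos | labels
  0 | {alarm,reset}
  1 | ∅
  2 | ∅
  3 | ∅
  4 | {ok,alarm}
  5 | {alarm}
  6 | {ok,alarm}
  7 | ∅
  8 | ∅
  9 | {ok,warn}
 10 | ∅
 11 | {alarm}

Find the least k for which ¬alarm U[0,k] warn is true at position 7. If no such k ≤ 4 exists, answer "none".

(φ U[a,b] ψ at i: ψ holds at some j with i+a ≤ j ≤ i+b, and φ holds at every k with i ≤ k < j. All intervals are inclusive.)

2

Need earliest j ≥ 7 with warn, and ¬alarm at every k in [7,j-1].
  j=7: rhs fails.
  j=8: rhs fails.
  j=9: rhs holds; lhs holds on [7,8]. k = 2.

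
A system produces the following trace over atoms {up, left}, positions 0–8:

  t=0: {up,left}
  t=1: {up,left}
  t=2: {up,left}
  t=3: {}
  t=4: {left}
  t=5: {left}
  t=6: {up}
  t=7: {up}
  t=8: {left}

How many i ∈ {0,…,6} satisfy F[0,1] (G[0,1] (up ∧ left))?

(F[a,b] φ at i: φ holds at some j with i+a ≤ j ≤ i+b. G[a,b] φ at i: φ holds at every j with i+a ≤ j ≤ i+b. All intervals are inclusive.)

2

Evaluate at each i in [0,6]:
  i=0: ✓ (witness j=0)
  i=1: ✓ (witness j=1)
  i=2: ✗ (none in [2,3])
  i=3: ✗ (none in [3,4])
  i=4: ✗ (none in [4,5])
  i=5: ✗ (none in [5,6])
  i=6: ✗ (none in [6,7])
Positions where it holds: {0, 1} → 2.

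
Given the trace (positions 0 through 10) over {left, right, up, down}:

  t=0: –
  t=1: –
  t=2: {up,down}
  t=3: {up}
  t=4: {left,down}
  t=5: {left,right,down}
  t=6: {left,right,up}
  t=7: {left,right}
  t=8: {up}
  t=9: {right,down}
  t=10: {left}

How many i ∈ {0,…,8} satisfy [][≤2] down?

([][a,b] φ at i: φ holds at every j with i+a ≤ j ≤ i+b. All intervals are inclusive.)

0

Evaluate at each i in [0,8]:
  i=0: ✗ (fails at j=0)
  i=1: ✗ (fails at j=1)
  i=2: ✗ (fails at j=3)
  i=3: ✗ (fails at j=3)
  i=4: ✗ (fails at j=6)
  i=5: ✗ (fails at j=6)
  i=6: ✗ (fails at j=6)
  i=7: ✗ (fails at j=7)
  i=8: ✗ (fails at j=8)
Positions where it holds: {} → 0.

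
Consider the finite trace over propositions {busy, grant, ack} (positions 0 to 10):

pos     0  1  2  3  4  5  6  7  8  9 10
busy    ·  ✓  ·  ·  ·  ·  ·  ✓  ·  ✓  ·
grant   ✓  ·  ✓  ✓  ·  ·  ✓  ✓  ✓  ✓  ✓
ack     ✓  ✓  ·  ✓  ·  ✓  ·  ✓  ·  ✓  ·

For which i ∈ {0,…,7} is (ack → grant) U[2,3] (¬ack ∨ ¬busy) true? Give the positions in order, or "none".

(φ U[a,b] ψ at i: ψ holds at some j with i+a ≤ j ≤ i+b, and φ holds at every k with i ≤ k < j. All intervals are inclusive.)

Evaluate at each i in [0,7]:
  i=0: ✗ (lhs fails at k=1 before rhs at j=2)
  i=1: ✗ (lhs fails at k=1 before rhs at j=3)
  i=2: ✓ (rhs at j=4; lhs holds on [2,3])
  i=3: ✓ (rhs at j=5; lhs holds on [3,4])
  i=4: ✗ (lhs fails at k=5 before rhs at j=6)
  i=5: ✗ (lhs fails at k=5 before rhs at j=8)
  i=6: ✓ (rhs at j=8; lhs holds on [6,7])
  i=7: ✓ (rhs at j=10; lhs holds on [7,9])

2, 3, 6, 7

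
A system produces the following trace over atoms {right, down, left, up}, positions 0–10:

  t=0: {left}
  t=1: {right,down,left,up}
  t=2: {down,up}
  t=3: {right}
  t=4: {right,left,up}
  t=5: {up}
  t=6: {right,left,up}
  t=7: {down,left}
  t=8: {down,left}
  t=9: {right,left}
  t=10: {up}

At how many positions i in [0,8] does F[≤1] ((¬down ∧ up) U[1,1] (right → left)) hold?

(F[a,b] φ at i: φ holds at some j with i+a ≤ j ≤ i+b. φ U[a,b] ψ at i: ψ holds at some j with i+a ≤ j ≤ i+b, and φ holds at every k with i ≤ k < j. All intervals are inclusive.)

4

Evaluate at each i in [0,8]:
  i=0: ✗ (none in [0,1])
  i=1: ✗ (none in [1,2])
  i=2: ✗ (none in [2,3])
  i=3: ✓ (witness j=4)
  i=4: ✓ (witness j=4)
  i=5: ✓ (witness j=5)
  i=6: ✓ (witness j=6)
  i=7: ✗ (none in [7,8])
  i=8: ✗ (none in [8,9])
Positions where it holds: {3, 4, 5, 6} → 4.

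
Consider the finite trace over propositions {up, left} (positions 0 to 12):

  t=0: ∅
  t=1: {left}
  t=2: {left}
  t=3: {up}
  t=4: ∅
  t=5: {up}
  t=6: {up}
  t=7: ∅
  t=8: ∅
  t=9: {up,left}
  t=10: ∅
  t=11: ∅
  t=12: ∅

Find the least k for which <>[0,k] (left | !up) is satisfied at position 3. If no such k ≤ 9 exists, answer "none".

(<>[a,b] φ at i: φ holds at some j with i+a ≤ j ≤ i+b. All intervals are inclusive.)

Scan j = 3,4,… for (left | !up):
  j=3: fails
  j=4: holds
First hit at j=4, so smallest k = 4-3 = 1.

1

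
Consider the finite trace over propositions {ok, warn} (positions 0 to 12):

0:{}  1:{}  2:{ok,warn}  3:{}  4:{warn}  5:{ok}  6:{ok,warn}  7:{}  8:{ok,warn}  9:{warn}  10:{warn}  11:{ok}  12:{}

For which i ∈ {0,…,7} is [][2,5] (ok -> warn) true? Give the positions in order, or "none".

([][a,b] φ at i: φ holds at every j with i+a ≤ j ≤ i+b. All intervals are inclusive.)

Evaluate at each i in [0,7]:
  i=0: ✗ (fails at j=5)
  i=1: ✗ (fails at j=5)
  i=2: ✗ (fails at j=5)
  i=3: ✗ (fails at j=5)
  i=4: ✓ (all of [6,9])
  i=5: ✓ (all of [7,10])
  i=6: ✗ (fails at j=11)
  i=7: ✗ (fails at j=11)

4, 5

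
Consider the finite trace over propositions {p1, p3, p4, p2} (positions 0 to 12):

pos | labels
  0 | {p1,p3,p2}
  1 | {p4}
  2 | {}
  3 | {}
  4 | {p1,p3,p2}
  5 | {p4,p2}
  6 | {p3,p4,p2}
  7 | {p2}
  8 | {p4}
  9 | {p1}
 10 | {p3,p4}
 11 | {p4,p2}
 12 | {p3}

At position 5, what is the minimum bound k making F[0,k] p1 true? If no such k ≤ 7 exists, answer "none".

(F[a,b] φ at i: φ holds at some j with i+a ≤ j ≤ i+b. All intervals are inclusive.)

Scan j = 5,6,… for p1:
  j=5: fails
  j=6: fails
  j=7: fails
  j=8: fails
  j=9: holds
First hit at j=9, so smallest k = 9-5 = 4.

4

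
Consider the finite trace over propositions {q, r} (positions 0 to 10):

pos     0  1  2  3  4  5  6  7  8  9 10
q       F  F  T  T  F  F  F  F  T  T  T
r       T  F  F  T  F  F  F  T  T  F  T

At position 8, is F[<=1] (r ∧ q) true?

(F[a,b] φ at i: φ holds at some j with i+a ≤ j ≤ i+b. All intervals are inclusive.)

Check (r ∧ q) at each j in [8,9]:
  j=8: true
  j=9: false
Found at j=8 → formula holds.

True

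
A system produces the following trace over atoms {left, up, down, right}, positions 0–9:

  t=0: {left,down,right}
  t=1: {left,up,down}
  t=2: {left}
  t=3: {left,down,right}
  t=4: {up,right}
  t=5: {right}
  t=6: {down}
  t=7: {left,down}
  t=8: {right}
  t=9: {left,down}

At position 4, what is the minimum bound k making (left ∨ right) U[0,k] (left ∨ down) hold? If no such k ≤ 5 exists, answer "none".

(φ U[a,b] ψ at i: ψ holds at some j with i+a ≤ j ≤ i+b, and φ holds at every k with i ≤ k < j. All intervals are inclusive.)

2

Need earliest j ≥ 4 with (left ∨ down), and (left ∨ right) at every k in [4,j-1].
  j=4: rhs fails.
  j=5: rhs fails.
  j=6: rhs holds; lhs holds on [4,5]. k = 2.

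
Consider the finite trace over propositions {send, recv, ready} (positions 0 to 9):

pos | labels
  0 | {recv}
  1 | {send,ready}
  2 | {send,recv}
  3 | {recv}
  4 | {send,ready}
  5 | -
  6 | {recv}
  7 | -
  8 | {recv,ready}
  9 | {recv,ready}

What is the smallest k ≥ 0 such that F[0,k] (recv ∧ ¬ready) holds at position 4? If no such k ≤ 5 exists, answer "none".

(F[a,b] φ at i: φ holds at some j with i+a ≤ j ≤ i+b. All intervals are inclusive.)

Scan j = 4,5,… for (recv ∧ ¬ready):
  j=4: fails
  j=5: fails
  j=6: holds
First hit at j=6, so smallest k = 6-4 = 2.

2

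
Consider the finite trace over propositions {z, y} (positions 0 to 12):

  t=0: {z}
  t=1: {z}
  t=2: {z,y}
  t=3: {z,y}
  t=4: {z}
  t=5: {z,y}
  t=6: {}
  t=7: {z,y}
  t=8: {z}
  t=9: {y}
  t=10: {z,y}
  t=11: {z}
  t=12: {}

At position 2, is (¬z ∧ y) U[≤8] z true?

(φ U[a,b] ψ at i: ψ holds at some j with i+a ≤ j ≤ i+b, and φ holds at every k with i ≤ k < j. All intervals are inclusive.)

Yes

Need some j in [2,10] with z, and (¬z ∧ y) at every k in [2,j-1].
  j=2: z holds; no prefix to check → satisfied.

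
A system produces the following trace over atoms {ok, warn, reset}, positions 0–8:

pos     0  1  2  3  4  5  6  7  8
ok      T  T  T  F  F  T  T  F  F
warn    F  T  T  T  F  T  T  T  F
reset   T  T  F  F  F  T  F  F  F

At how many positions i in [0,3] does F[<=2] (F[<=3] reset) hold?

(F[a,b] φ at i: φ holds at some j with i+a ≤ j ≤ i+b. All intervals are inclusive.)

4

Evaluate at each i in [0,3]:
  i=0: ✓ (witness j=0)
  i=1: ✓ (witness j=1)
  i=2: ✓ (witness j=2)
  i=3: ✓ (witness j=3)
Positions where it holds: {0, 1, 2, 3} → 4.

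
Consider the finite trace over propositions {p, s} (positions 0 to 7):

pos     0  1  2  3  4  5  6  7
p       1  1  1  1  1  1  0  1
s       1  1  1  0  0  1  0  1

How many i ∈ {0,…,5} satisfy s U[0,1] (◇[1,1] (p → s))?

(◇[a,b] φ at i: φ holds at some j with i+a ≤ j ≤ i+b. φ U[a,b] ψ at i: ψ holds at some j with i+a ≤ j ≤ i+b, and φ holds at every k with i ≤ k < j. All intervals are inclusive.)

4

Evaluate at each i in [0,5]:
  i=0: ✓ (rhs at j=0)
  i=1: ✓ (rhs at j=1)
  i=2: ✗ (no rhs in [2,3])
  i=3: ✗ (lhs fails at k=3 before rhs at j=4)
  i=4: ✓ (rhs at j=4)
  i=5: ✓ (rhs at j=5)
Positions where it holds: {0, 1, 4, 5} → 4.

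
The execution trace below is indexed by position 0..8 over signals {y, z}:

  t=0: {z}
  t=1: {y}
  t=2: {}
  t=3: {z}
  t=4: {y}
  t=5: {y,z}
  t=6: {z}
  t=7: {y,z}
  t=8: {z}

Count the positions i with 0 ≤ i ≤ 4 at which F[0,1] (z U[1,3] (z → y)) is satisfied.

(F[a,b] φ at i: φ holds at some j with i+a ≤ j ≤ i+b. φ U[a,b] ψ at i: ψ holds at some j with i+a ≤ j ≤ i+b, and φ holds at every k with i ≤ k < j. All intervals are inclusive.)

4

Evaluate at each i in [0,4]:
  i=0: ✓ (witness j=0)
  i=1: ✗ (none in [1,2])
  i=2: ✓ (witness j=3)
  i=3: ✓ (witness j=3)
  i=4: ✓ (witness j=5)
Positions where it holds: {0, 2, 3, 4} → 4.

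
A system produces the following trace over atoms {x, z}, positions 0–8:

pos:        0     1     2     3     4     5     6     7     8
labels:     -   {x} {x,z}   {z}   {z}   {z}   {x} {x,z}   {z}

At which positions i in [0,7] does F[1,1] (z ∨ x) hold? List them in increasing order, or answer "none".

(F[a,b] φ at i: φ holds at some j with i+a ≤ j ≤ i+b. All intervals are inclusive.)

0, 1, 2, 3, 4, 5, 6, 7

Evaluate at each i in [0,7]:
  i=0: ✓ (witness j=1)
  i=1: ✓ (witness j=2)
  i=2: ✓ (witness j=3)
  i=3: ✓ (witness j=4)
  i=4: ✓ (witness j=5)
  i=5: ✓ (witness j=6)
  i=6: ✓ (witness j=7)
  i=7: ✓ (witness j=8)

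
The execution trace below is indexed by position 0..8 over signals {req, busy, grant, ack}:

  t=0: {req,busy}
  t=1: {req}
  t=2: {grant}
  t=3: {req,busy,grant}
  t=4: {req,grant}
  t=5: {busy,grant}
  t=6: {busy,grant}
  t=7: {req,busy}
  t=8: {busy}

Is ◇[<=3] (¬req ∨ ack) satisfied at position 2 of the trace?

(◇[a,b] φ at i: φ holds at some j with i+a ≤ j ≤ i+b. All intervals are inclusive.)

Check (¬req ∨ ack) at each j in [2,5]:
  j=2: true
  j=3: false
  j=4: false
  j=5: true
Found at j=2 → formula holds.

Holds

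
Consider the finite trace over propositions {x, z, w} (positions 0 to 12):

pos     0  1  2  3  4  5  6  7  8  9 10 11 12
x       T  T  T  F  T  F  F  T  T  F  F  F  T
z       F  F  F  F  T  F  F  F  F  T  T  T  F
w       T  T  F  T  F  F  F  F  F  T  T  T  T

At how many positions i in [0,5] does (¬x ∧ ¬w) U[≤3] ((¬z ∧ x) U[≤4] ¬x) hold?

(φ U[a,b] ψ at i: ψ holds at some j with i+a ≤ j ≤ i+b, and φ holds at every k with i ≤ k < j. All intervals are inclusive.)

Evaluate at each i in [0,5]:
  i=0: ✓ (rhs at j=0)
  i=1: ✓ (rhs at j=1)
  i=2: ✓ (rhs at j=2)
  i=3: ✓ (rhs at j=3)
  i=4: ✗ (lhs fails at k=4 before rhs at j=5)
  i=5: ✓ (rhs at j=5)
Positions where it holds: {0, 1, 2, 3, 5} → 5.

5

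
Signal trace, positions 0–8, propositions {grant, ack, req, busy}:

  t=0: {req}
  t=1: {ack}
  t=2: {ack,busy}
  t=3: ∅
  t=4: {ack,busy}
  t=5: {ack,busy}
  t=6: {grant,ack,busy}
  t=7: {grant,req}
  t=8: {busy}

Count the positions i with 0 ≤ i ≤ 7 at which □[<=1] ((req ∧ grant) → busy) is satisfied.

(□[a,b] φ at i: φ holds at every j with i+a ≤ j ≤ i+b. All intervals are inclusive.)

Evaluate at each i in [0,7]:
  i=0: ✓ (all of [0,1])
  i=1: ✓ (all of [1,2])
  i=2: ✓ (all of [2,3])
  i=3: ✓ (all of [3,4])
  i=4: ✓ (all of [4,5])
  i=5: ✓ (all of [5,6])
  i=6: ✗ (fails at j=7)
  i=7: ✗ (fails at j=7)
Positions where it holds: {0, 1, 2, 3, 4, 5} → 6.

6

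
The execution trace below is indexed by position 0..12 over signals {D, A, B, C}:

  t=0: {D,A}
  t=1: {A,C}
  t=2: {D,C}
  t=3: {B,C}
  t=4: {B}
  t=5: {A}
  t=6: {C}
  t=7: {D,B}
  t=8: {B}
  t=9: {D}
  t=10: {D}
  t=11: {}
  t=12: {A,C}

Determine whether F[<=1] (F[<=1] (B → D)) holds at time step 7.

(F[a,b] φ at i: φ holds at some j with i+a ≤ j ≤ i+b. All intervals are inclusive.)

Check F[<=1] (B → D) at each j in [7,8]:
  j=7: holds (witness at 7)
  j=8: holds (witness at 9)
Found at j=7 → formula holds.

Holds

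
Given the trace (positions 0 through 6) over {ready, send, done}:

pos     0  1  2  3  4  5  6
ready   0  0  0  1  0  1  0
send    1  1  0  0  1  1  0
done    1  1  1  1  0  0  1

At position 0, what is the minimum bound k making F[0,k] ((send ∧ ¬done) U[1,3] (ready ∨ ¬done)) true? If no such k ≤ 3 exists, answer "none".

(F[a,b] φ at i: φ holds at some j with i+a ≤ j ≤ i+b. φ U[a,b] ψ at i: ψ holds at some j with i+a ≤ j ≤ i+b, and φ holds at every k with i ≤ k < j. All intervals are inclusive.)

none

Scan j = 0,1,… for ((send ∧ ¬done) U[1,3] (ready ∨ ¬done)):
  j=0: fails
  j=1: fails
  j=2: fails
  j=3: fails
No j in [0,3] satisfies it → none.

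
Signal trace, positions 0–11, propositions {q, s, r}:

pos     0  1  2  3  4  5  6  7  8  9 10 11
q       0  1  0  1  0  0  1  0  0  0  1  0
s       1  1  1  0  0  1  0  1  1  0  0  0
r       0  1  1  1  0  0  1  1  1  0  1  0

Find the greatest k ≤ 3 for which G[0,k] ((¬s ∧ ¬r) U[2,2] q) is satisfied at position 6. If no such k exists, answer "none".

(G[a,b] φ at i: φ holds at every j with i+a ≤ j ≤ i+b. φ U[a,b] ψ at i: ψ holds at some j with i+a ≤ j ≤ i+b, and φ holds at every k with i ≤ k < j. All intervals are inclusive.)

none

((¬s ∧ ¬r) U[2,2] q) must hold from j=6 onward; find where it first fails.
  j=6: fails → no k works.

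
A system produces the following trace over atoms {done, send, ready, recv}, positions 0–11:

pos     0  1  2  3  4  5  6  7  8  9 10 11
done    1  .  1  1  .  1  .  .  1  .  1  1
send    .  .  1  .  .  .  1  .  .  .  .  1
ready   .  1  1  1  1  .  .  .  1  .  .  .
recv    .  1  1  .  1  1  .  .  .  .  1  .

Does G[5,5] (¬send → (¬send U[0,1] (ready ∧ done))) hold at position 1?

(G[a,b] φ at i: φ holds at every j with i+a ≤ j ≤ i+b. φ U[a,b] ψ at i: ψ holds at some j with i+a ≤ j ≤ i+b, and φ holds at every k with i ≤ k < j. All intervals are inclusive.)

Holds

Check (¬send → (¬send U[0,1] (ready ∧ done))) at every j in [6,6]:
  j=6: antecedent false → ✓
All positions satisfy it → formula holds.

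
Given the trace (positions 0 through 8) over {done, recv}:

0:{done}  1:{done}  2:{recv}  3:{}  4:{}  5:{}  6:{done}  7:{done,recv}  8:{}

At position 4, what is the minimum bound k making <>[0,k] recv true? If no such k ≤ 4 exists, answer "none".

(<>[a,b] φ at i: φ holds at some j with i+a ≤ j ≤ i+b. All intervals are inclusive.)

Scan j = 4,5,… for recv:
  j=4: fails
  j=5: fails
  j=6: fails
  j=7: holds
First hit at j=7, so smallest k = 7-4 = 3.

3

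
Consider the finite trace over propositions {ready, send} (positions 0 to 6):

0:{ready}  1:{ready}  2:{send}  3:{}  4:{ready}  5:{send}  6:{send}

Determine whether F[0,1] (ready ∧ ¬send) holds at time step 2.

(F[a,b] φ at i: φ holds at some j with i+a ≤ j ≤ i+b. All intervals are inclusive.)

Check (ready ∧ ¬send) at each j in [2,3]:
  j=2: false
  j=3: false
No position in the window satisfies it → formula fails.

No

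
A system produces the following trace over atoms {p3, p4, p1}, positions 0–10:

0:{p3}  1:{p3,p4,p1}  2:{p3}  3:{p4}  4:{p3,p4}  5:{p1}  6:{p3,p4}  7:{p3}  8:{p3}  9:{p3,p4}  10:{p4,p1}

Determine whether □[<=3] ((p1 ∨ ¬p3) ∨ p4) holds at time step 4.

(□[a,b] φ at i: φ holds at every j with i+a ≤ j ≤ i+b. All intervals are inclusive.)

No

Check ((p1 ∨ ¬p3) ∨ p4) at every j in [4,7]:
  j=4: true
  j=5: true
  j=6: true
  j=7: false
Fails at j=7 → formula fails.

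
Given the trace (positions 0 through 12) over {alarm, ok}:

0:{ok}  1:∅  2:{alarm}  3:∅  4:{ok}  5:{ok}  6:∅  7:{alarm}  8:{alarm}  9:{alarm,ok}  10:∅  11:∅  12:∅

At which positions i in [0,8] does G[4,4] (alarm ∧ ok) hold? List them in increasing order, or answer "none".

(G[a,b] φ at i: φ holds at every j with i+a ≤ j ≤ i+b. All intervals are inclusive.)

Evaluate at each i in [0,8]:
  i=0: ✗ (fails at j=4)
  i=1: ✗ (fails at j=5)
  i=2: ✗ (fails at j=6)
  i=3: ✗ (fails at j=7)
  i=4: ✗ (fails at j=8)
  i=5: ✓ (all of [9,9])
  i=6: ✗ (fails at j=10)
  i=7: ✗ (fails at j=11)
  i=8: ✗ (fails at j=12)

5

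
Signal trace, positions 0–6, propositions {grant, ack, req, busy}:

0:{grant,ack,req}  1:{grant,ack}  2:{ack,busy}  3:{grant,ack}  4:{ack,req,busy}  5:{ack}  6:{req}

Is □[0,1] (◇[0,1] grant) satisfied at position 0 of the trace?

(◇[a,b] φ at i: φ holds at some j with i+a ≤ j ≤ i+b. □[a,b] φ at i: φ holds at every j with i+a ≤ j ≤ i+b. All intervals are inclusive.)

Holds

Check ◇[0,1] grant at every j in [0,1]:
  j=0: holds (witness at 0)
  j=1: holds (witness at 1)
All positions satisfy it → formula holds.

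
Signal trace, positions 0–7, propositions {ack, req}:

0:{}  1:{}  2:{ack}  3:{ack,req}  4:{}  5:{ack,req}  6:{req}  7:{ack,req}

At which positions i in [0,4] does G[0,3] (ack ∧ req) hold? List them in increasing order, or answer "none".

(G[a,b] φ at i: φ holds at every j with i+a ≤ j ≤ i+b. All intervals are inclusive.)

Evaluate at each i in [0,4]:
  i=0: ✗ (fails at j=0)
  i=1: ✗ (fails at j=1)
  i=2: ✗ (fails at j=2)
  i=3: ✗ (fails at j=4)
  i=4: ✗ (fails at j=4)

none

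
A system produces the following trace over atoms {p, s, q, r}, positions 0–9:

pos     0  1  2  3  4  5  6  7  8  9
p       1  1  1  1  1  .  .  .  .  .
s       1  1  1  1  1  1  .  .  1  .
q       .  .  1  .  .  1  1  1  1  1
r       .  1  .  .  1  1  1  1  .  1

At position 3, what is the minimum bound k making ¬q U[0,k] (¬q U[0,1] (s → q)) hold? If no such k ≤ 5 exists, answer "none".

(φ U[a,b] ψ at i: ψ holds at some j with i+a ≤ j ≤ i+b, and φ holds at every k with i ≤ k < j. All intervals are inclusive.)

1

Need earliest j ≥ 3 with (¬q U[0,1] (s → q)), and ¬q at every k in [3,j-1].
  j=3: rhs fails.
  j=4: rhs holds; lhs holds on [3,3]. k = 1.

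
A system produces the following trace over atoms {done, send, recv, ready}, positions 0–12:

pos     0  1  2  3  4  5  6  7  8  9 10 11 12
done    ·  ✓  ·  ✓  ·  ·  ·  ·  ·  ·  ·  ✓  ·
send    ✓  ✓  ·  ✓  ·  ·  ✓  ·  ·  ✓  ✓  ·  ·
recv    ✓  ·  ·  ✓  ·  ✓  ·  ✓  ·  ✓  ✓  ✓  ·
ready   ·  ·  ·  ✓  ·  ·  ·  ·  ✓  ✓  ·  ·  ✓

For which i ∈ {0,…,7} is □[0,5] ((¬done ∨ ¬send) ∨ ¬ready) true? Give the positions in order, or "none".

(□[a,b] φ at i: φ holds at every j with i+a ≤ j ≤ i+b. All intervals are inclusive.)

4, 5, 6, 7

Evaluate at each i in [0,7]:
  i=0: ✗ (fails at j=3)
  i=1: ✗ (fails at j=3)
  i=2: ✗ (fails at j=3)
  i=3: ✗ (fails at j=3)
  i=4: ✓ (all of [4,9])
  i=5: ✓ (all of [5,10])
  i=6: ✓ (all of [6,11])
  i=7: ✓ (all of [7,12])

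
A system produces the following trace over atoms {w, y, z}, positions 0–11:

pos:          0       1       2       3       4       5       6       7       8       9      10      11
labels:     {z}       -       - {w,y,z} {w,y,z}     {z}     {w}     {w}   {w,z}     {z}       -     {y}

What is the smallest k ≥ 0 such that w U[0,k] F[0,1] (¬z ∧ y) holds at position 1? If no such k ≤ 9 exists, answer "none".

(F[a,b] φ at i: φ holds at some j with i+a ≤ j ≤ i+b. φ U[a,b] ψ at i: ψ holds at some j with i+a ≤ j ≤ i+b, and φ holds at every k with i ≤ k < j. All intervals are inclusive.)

Need earliest j ≥ 1 with F[0,1] (¬z ∧ y), and w at every k in [1,j-1].
  j=1: rhs fails.
  j=2: rhs fails.
  j=3: rhs fails.
  j=4: rhs fails.
  j=5: rhs fails.
  j=6: rhs fails.
  j=7: rhs fails.
  j=8: rhs fails.
  j=9: rhs fails.
  j=10: rhs holds but lhs fails at k=1.
No witness within the range → none.

none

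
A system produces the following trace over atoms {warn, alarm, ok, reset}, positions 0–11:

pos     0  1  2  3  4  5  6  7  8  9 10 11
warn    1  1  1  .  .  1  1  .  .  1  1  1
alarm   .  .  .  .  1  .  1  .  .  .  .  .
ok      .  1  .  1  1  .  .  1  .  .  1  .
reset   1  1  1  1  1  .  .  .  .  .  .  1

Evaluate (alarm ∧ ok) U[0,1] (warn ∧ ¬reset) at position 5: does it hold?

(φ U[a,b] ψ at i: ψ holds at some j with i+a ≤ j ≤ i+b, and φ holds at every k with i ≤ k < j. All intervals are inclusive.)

True

Need some j in [5,6] with (warn ∧ ¬reset), and (alarm ∧ ok) at every k in [5,j-1].
  j=5: (warn ∧ ¬reset) holds; no prefix to check → satisfied.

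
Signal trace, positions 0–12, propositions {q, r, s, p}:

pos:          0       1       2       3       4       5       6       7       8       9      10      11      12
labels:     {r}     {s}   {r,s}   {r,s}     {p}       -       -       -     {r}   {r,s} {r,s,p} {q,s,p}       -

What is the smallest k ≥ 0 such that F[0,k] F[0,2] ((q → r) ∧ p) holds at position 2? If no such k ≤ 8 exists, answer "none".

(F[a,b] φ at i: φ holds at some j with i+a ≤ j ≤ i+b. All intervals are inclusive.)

Scan j = 2,3,… for F[0,2] ((q → r) ∧ p):
  j=2: holds
First hit at j=2, so smallest k = 2-2 = 0.

0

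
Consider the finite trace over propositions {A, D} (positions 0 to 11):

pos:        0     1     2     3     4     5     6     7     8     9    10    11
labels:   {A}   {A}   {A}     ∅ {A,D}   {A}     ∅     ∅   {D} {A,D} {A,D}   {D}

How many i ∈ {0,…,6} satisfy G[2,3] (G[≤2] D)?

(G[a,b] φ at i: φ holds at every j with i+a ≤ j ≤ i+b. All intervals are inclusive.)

Evaluate at each i in [0,6]:
  i=0: ✗ (fails at j=2)
  i=1: ✗ (fails at j=3)
  i=2: ✗ (fails at j=4)
  i=3: ✗ (fails at j=5)
  i=4: ✗ (fails at j=6)
  i=5: ✗ (fails at j=7)
  i=6: ✓ (all of [8,9])
Positions where it holds: {6} → 1.

1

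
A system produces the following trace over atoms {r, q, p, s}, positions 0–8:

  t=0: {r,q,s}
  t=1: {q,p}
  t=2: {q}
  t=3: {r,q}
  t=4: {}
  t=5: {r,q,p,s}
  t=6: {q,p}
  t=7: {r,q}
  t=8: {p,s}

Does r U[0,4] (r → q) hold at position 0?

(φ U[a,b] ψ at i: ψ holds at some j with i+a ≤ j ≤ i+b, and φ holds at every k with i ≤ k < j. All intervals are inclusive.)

True

Need some j in [0,4] with (r → q), and r at every k in [0,j-1].
  j=0: (r → q) holds; no prefix to check → satisfied.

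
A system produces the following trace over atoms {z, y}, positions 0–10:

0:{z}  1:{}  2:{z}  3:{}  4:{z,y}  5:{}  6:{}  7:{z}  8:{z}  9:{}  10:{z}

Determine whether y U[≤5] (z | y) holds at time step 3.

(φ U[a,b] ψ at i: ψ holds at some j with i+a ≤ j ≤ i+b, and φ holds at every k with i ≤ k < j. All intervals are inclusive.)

Need some j in [3,8] with (z | y), and y at every k in [3,j-1].
  j=3: (z | y) false.
  j=4: (z | y) holds, but y fails at k=3 → not this j.
  j=5: (z | y) false.
  j=6: (z | y) false.
  j=7: (z | y) holds, but y fails at k=3 → not this j.
  j=8: (z | y) holds, but y fails at k=3 → not this j.
No j in the window works → until fails.

False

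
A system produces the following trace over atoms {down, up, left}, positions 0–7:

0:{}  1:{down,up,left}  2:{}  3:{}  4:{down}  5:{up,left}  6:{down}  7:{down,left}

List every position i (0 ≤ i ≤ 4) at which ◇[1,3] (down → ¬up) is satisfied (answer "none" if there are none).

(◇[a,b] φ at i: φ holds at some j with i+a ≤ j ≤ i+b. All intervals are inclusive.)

Evaluate at each i in [0,4]:
  i=0: ✓ (witness j=2)
  i=1: ✓ (witness j=2)
  i=2: ✓ (witness j=3)
  i=3: ✓ (witness j=4)
  i=4: ✓ (witness j=5)

0, 1, 2, 3, 4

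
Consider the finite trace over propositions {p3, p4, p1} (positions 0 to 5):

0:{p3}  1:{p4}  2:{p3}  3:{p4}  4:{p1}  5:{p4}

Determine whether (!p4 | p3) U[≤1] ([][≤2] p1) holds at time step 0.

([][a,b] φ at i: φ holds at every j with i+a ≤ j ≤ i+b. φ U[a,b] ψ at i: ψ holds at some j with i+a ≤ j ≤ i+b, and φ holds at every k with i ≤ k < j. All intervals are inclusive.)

No

Need some j in [0,1] with [][≤2] p1, and (!p4 | p3) at every k in [0,j-1].
  j=0: [][≤2] p1 — fails at 0.
  j=1: [][≤2] p1 — fails at 1.
No j in the window works → until fails.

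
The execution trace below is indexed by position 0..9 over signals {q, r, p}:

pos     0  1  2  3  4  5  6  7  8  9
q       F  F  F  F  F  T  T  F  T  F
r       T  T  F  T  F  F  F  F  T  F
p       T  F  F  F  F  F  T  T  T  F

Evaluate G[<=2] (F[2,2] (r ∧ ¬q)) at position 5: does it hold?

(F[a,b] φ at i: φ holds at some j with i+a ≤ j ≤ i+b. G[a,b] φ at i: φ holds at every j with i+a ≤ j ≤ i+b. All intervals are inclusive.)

Does not hold

Check F[2,2] (r ∧ ¬q) at every j in [5,7]:
  j=5: fails (none in [7,7])
  j=6: fails (none in [8,8])
  j=7: fails (none in [9,9])
Fails at j=5 → formula fails.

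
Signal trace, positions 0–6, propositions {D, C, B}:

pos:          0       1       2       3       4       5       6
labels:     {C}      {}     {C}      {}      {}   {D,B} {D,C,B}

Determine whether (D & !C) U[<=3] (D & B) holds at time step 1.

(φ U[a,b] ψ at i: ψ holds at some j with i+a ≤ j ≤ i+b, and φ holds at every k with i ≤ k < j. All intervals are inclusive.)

No

Need some j in [1,4] with (D & B), and (D & !C) at every k in [1,j-1].
  j=1: (D & B) false.
  j=2: (D & B) false.
  j=3: (D & B) false.
  j=4: (D & B) false.
No j in the window works → until fails.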